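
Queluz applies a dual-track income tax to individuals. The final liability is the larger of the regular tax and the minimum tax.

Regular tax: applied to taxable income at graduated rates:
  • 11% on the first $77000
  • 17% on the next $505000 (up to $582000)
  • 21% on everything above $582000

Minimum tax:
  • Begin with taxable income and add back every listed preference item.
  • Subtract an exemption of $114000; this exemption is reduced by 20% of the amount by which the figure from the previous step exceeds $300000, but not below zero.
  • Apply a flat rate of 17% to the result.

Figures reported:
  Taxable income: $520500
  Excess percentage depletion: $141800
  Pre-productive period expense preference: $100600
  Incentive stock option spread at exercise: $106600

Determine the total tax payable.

$147798

Minimum tax:
  Adjusted income: $520500 + $141800 + $100600 + $106600 = $869500
  Exemption: $114000 − 20% × ($869500 − $300000) = $114000 − $113900 = $100
  Base: $869500 − $100 = $869400
  $869400 × 17% = $147798

Regular tax:
  $77000 × 11% = $8470
  $443500 × 17% = $75395
  → $83865

$147798 > $83865, so the minimum tax is the binding amount.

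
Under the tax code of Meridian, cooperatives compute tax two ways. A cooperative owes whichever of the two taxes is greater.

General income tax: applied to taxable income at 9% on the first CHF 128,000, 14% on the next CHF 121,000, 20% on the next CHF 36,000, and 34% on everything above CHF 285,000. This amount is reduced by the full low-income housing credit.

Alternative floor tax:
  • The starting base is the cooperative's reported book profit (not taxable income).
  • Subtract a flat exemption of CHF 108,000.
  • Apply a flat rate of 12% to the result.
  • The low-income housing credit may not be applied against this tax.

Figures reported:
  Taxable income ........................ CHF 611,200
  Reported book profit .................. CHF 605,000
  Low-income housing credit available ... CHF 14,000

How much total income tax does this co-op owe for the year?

CHF 132,568

Alternative floor tax:
  Base (reported book profit): CHF 605,000
  Less exemption CHF 108,000 → base CHF 497,000
  CHF 497,000 × 12% = CHF 59,640

General income tax:
  CHF 128,000 × 9% = CHF 11,520
  CHF 121,000 × 14% = CHF 16,940
  CHF 36,000 × 20% = CHF 7,200
  CHF 326,200 × 34% = CHF 110,908
  → CHF 146,568
  Less low-income housing credit CHF 14,000 → CHF 132,568

CHF 132,568 > CHF 59,640, so the general income tax governs.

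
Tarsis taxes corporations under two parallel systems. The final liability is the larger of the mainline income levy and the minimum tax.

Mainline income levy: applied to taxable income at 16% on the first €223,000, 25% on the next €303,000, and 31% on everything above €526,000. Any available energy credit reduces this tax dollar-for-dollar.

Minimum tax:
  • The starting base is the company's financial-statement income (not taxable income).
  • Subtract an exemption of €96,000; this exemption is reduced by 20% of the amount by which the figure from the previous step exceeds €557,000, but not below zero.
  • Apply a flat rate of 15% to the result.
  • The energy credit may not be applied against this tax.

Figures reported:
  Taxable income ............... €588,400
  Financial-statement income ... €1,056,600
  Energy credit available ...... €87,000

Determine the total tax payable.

Minimum tax:
  Base (financial-statement income): €1,056,600
  Exemption: 20% × (€1,056,600 − €557,000) = €99,920 ≥ €96,000, so the exemption is fully phased out
  Base: €1,056,600 − €0 = €1,056,600
  €1,056,600 × 15% = €158,490

Mainline income levy:
  €223,000 × 16% = €35,680
  €303,000 × 25% = €75,750
  €62,400 × 31% = €19,344
  → €130,774
  Less energy credit €87,000 → €43,774

€158,490 > €43,774, so the minimum tax is the binding amount.

€158,490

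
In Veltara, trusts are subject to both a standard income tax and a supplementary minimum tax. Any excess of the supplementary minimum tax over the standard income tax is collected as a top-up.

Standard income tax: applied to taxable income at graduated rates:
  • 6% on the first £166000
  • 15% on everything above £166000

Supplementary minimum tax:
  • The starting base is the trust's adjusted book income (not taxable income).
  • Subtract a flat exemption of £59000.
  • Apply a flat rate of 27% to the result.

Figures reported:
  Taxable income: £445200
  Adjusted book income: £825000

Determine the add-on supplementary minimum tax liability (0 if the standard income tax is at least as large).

Supplementary minimum tax:
  Base (adjusted book income): £825000
  Less exemption £59000 → base £766000
  £766000 × 27% = £206820

Standard income tax:
  £166000 × 6% = £9960
  £279200 × 15% = £41880
  → £51840

Excess of supplementary minimum tax over standard income tax: £206820 − £51840 = £154980.

£154980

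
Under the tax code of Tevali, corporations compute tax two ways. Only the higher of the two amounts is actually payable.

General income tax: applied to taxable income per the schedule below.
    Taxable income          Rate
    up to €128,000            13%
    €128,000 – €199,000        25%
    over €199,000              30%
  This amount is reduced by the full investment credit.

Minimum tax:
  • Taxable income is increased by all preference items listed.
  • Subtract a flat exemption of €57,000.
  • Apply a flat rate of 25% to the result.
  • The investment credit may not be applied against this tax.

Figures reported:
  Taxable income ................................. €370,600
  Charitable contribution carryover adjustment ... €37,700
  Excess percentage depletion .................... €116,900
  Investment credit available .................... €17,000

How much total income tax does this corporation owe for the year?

Minimum tax:
  Adjusted income: €370,600 + €37,700 + €116,900 = €525,200
  Less exemption €57,000 → base €468,200
  €468,200 × 25% = €117,050

General income tax:
  €128,000 × 13% = €16,640
  €71,000 × 25% = €17,750
  €171,600 × 30% = €51,480
  → €85,870
  Less investment credit €17,000 → €68,870

€117,050 > €68,870, so the minimum tax is the binding amount.

€117,050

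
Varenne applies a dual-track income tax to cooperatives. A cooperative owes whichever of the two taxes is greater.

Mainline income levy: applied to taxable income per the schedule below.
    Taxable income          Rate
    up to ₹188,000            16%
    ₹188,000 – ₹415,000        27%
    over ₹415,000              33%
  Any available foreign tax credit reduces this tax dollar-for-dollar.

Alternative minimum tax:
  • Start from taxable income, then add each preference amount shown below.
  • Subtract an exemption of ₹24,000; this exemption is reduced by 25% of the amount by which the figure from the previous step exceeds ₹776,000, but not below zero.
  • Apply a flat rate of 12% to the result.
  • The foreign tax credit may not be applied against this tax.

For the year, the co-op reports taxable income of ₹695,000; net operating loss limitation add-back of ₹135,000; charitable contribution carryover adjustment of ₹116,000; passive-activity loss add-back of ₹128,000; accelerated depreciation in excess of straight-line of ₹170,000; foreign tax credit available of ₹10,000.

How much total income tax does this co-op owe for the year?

₹173,770

Alternative minimum tax:
  Adjusted income: ₹695,000 + ₹135,000 + ₹116,000 + ₹128,000 + ₹170,000 = ₹1,244,000
  Exemption: 25% × (₹1,244,000 − ₹776,000) = ₹117,000 ≥ ₹24,000, so the exemption is fully phased out
  Base: ₹1,244,000 − ₹0 = ₹1,244,000
  ₹1,244,000 × 12% = ₹149,280

Mainline income levy:
  ₹188,000 × 16% = ₹30,080
  ₹227,000 × 27% = ₹61,290
  ₹280,000 × 33% = ₹92,400
  → ₹183,770
  Less foreign tax credit ₹10,000 → ₹173,770

₹173,770 > ₹149,280, so the mainline income levy governs.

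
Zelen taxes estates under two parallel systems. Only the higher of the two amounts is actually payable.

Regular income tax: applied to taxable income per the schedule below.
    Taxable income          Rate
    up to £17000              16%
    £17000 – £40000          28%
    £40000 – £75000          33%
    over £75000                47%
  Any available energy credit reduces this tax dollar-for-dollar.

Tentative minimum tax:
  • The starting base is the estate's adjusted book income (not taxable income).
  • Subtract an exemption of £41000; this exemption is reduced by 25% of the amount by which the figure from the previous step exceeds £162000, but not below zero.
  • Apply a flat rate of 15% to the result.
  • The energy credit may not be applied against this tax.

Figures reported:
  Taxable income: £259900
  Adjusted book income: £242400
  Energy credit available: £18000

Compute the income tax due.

Tentative minimum tax:
  Base (adjusted book income): £242400
  Exemption: £41000 − 25% × (£242400 − £162000) = £41000 − £20100 = £20900
  Base: £242400 − £20900 = £221500
  £221500 × 15% = £33225

Regular income tax:
  £17000 × 16% = £2720
  £23000 × 28% = £6440
  £35000 × 33% = £11550
  £184900 × 47% = £86903
  → £107613
  Less energy credit £18000 → £89613

£89613 > £33225, so the regular income tax governs.

£89613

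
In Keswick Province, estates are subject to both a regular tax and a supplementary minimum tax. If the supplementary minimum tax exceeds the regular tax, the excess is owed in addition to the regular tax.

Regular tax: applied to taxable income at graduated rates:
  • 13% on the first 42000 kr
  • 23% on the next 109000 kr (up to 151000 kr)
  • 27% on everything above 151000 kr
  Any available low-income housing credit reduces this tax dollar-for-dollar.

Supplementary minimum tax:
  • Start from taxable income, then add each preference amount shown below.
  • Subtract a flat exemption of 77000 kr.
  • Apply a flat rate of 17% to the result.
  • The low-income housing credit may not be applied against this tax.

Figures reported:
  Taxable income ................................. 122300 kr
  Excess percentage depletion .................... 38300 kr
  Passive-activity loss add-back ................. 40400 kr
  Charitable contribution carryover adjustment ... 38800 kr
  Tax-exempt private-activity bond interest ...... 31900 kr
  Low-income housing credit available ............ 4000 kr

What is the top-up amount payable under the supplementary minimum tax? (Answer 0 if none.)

Supplementary minimum tax:
  Adjusted income: 122300 kr + 38300 kr + 40400 kr + 38800 kr + 31900 kr = 271700 kr
  Less exemption 77000 kr → base 194700 kr
  194700 kr × 17% = 33099 kr

Regular tax:
  42000 kr × 13% = 5460 kr
  80300 kr × 23% = 18469 kr
  → 23929 kr
  Less low-income housing credit 4000 kr → 19929 kr

Excess of supplementary minimum tax over regular tax: 33099 kr − 19929 kr = 13170 kr.

13170 kr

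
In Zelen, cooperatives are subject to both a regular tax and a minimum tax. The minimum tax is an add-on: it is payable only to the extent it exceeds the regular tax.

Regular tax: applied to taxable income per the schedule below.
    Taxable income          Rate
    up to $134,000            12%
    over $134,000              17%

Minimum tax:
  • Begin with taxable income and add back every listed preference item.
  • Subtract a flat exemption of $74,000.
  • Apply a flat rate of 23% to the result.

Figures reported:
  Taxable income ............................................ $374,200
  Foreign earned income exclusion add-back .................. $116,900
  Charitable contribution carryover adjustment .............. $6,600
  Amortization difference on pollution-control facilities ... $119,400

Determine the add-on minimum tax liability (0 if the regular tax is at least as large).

$67,999

Minimum tax:
  Adjusted income: $374,200 + $116,900 + $6,600 + $119,400 = $617,100
  Less exemption $74,000 → base $543,100
  $543,100 × 23% = $124,913

Regular tax:
  $134,000 × 12% = $16,080
  $240,200 × 17% = $40,834
  → $56,914

Excess of minimum tax over regular tax: $124,913 − $56,914 = $67,999.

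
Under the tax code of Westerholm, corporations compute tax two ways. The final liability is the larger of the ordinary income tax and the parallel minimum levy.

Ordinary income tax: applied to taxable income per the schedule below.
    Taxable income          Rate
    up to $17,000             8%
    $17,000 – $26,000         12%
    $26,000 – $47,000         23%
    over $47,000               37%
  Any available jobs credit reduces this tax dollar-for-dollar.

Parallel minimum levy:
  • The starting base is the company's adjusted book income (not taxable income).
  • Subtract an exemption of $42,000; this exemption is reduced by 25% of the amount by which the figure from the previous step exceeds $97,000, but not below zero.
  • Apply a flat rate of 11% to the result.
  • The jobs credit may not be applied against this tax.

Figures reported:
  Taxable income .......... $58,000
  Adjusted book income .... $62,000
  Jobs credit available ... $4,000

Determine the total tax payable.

$7,340

Parallel minimum levy:
  Base (adjusted book income): $62,000
  Exemption: $62,000 ≤ $97,000, so full $42,000 applies
  Base: $62,000 − $42,000 = $20,000
  $20,000 × 11% = $2,200

Ordinary income tax:
  $17,000 × 8% = $1,360
  $9,000 × 12% = $1,080
  $21,000 × 23% = $4,830
  $11,000 × 37% = $4,070
  → $11,340
  Less jobs credit $4,000 → $7,340

$7,340 > $2,200, so the ordinary income tax governs.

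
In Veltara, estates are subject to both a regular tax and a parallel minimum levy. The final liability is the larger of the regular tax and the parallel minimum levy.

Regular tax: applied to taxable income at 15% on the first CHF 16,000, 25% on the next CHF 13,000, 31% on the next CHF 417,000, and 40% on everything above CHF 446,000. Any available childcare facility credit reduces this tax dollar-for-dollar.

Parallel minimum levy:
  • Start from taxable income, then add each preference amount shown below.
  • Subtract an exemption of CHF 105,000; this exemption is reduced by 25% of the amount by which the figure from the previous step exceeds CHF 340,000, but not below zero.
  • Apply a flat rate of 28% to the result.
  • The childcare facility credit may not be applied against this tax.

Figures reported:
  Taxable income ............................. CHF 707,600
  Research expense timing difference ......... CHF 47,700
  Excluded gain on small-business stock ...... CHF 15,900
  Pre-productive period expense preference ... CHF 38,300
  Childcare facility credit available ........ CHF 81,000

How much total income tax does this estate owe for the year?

CHF 226,660

Parallel minimum levy:
  Adjusted income: CHF 707,600 + CHF 47,700 + CHF 15,900 + CHF 38,300 = CHF 809,500
  Exemption: 25% × (CHF 809,500 − CHF 340,000) = CHF 117,375 ≥ CHF 105,000, so the exemption is fully phased out
  Base: CHF 809,500 − CHF 0 = CHF 809,500
  CHF 809,500 × 28% = CHF 226,660

Regular tax:
  CHF 16,000 × 15% = CHF 2,400
  CHF 13,000 × 25% = CHF 3,250
  CHF 417,000 × 31% = CHF 129,270
  CHF 261,600 × 40% = CHF 104,640
  → CHF 239,560
  Less childcare facility credit CHF 81,000 → CHF 158,560

CHF 226,660 > CHF 158,560, so the parallel minimum levy is the binding amount.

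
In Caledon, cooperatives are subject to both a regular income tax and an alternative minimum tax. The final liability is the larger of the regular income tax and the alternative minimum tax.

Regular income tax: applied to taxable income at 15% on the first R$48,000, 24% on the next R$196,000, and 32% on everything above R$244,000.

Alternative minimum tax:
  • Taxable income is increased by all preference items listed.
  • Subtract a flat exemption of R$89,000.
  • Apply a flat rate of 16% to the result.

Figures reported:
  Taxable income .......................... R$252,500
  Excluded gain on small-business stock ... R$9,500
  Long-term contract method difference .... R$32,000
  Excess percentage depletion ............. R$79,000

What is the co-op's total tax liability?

Alternative minimum tax:
  Adjusted income: R$252,500 + R$9,500 + R$32,000 + R$79,000 = R$373,000
  Less exemption R$89,000 → base R$284,000
  R$284,000 × 16% = R$45,440

Regular income tax:
  R$48,000 × 15% = R$7,200
  R$196,000 × 24% = R$47,040
  R$8,500 × 32% = R$2,720
  → R$56,960

R$56,960 > R$45,440, so the regular income tax governs.

R$56,960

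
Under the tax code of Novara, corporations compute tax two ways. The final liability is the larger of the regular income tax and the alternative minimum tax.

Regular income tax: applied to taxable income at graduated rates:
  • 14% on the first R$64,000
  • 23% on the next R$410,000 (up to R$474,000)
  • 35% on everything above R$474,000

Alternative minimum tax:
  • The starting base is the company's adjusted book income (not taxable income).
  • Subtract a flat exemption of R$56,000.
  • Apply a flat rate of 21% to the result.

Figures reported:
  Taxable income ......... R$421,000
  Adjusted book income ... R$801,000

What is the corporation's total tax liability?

R$156,450

Regular income tax:
  R$64,000 × 14% = R$8,960
  R$357,000 × 23% = R$82,110
  → R$91,070

Alternative minimum tax:
  Base (adjusted book income): R$801,000
  Less exemption R$56,000 → base R$745,000
  R$745,000 × 21% = R$156,450

R$156,450 > R$91,070, so the alternative minimum tax is the binding amount.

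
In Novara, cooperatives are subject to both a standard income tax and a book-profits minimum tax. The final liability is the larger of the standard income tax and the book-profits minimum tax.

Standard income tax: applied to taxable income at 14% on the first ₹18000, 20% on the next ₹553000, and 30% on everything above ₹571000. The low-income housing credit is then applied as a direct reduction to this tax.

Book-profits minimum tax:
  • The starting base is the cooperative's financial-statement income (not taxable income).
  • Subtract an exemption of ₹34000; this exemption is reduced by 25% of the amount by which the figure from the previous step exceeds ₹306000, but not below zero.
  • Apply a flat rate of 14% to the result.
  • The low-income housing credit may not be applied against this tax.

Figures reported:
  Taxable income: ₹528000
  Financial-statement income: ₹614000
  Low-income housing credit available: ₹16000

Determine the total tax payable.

Standard income tax:
  ₹18000 × 14% = ₹2520
  ₹510000 × 20% = ₹102000
  → ₹104520
  Less low-income housing credit ₹16000 → ₹88520

Book-profits minimum tax:
  Base (financial-statement income): ₹614000
  Exemption: 25% × (₹614000 − ₹306000) = ₹77000 ≥ ₹34000, so the exemption is fully phased out
  Base: ₹614000 − ₹0 = ₹614000
  ₹614000 × 14% = ₹85960

₹88520 > ₹85960, so the standard income tax governs.

₹88520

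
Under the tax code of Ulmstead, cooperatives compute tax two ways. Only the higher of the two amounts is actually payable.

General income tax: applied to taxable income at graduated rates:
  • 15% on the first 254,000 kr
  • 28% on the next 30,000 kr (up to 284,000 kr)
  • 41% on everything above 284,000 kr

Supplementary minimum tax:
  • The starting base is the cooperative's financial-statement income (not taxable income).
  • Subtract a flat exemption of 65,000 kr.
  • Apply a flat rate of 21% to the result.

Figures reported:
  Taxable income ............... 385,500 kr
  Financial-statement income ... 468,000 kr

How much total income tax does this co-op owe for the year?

88,115 kr

Supplementary minimum tax:
  Base (financial-statement income): 468,000 kr
  Less exemption 65,000 kr → base 403,000 kr
  403,000 kr × 21% = 84,630 kr

General income tax:
  254,000 kr × 15% = 38,100 kr
  30,000 kr × 28% = 8,400 kr
  101,500 kr × 41% = 41,615 kr
  → 88,115 kr

88,115 kr > 84,630 kr, so the general income tax governs.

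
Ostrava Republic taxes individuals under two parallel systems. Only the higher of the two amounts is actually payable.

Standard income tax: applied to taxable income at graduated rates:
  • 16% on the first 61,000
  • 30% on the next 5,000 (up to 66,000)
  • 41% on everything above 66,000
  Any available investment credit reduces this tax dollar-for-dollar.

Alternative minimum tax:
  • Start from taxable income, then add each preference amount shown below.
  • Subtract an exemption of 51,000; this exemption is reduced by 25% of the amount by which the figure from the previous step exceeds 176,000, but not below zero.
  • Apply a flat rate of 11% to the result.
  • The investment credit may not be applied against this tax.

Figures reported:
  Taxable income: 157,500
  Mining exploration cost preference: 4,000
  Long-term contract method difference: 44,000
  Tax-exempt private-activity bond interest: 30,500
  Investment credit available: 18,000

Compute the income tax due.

Standard income tax:
  61,000 × 16% = 9,760
  5,000 × 30% = 1,500
  91,500 × 41% = 37,515
  → 48,775
  Less investment credit 18,000 → 30,775

Alternative minimum tax:
  Adjusted income: 157,500 + 4,000 + 44,000 + 30,500 = 236,000
  Exemption: 51,000 − 25% × (236,000 − 176,000) = 51,000 − 15,000 = 36,000
  Base: 236,000 − 36,000 = 200,000
  200,000 × 11% = 22,000

30,775 > 22,000, so the standard income tax governs.

30,775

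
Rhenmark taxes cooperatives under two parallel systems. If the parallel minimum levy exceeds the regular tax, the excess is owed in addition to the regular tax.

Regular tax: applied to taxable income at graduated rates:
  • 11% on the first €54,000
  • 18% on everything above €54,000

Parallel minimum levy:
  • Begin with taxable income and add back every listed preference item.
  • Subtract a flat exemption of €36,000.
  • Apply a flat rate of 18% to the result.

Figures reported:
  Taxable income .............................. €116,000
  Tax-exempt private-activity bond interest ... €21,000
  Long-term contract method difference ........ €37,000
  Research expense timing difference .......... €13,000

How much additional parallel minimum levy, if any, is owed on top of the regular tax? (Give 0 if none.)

€10,080

Regular tax:
  €54,000 × 11% = €5,940
  €62,000 × 18% = €11,160
  → €17,100

Parallel minimum levy:
  Adjusted income: €116,000 + €21,000 + €37,000 + €13,000 = €187,000
  Less exemption €36,000 → base €151,000
  €151,000 × 18% = €27,180

Excess of parallel minimum levy over regular tax: €27,180 − €17,100 = €10,080.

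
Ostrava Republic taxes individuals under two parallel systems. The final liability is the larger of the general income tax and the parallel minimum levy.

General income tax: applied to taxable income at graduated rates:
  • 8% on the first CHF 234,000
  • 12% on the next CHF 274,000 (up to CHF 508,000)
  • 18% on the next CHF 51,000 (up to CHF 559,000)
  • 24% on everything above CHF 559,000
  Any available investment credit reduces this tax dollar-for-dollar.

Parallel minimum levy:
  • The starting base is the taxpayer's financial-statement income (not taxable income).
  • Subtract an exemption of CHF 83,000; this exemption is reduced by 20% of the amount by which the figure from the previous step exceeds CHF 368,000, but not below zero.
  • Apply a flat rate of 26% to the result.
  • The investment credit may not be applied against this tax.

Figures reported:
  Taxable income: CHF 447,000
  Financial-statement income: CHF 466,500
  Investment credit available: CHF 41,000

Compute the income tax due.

CHF 104,832

Parallel minimum levy:
  Base (financial-statement income): CHF 466,500
  Exemption: CHF 83,000 − 20% × (CHF 466,500 − CHF 368,000) = CHF 83,000 − CHF 19,700 = CHF 63,300
  Base: CHF 466,500 − CHF 63,300 = CHF 403,200
  CHF 403,200 × 26% = CHF 104,832

General income tax:
  CHF 234,000 × 8% = CHF 18,720
  CHF 213,000 × 12% = CHF 25,560
  → CHF 44,280
  Less investment credit CHF 41,000 → CHF 3,280

CHF 104,832 > CHF 3,280, so the parallel minimum levy is the binding amount.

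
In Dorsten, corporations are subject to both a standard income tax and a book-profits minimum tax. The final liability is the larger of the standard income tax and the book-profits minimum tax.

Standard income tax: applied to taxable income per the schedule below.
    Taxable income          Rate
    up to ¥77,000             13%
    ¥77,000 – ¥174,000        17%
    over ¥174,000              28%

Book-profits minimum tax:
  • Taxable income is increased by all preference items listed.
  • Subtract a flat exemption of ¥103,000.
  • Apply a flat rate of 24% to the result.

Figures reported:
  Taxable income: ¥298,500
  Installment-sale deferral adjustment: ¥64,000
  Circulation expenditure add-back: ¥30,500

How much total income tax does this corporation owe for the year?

Standard income tax:
  ¥77,000 × 13% = ¥10,010
  ¥97,000 × 17% = ¥16,490
  ¥124,500 × 28% = ¥34,860
  → ¥61,360

Book-profits minimum tax:
  Adjusted income: ¥298,500 + ¥64,000 + ¥30,500 = ¥393,000
  Less exemption ¥103,000 → base ¥290,000
  ¥290,000 × 24% = ¥69,600

¥69,600 > ¥61,360, so the book-profits minimum tax is the binding amount.

¥69,600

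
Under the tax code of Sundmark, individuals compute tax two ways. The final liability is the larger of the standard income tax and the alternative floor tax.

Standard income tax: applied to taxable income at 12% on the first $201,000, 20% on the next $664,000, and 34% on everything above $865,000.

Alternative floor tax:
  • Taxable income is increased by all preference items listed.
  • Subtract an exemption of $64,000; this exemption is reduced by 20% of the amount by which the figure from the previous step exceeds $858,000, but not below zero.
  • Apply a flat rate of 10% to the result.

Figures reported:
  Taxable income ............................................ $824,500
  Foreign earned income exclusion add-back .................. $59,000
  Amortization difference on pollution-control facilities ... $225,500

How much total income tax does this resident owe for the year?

$148,820

Alternative floor tax:
  Adjusted income: $824,500 + $59,000 + $225,500 = $1,109,000
  Exemption: $64,000 − 20% × ($1,109,000 − $858,000) = $64,000 − $50,200 = $13,800
  Base: $1,109,000 − $13,800 = $1,095,200
  $1,095,200 × 10% = $109,520

Standard income tax:
  $201,000 × 12% = $24,120
  $623,500 × 20% = $124,700
  → $148,820

$148,820 > $109,520, so the standard income tax governs.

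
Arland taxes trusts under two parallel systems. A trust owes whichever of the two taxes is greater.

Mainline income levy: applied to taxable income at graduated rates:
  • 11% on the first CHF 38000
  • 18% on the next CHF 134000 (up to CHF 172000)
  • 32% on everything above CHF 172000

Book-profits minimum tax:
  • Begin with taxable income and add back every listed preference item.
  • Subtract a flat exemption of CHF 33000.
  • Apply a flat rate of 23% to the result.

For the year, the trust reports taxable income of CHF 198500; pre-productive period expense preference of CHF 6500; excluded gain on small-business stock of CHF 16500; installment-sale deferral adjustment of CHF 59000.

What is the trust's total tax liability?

Mainline income levy:
  CHF 38000 × 11% = CHF 4180
  CHF 134000 × 18% = CHF 24120
  CHF 26500 × 32% = CHF 8480
  → CHF 36780

Book-profits minimum tax:
  Adjusted income: CHF 198500 + CHF 6500 + CHF 16500 + CHF 59000 = CHF 280500
  Less exemption CHF 33000 → base CHF 247500
  CHF 247500 × 23% = CHF 56925

CHF 56925 > CHF 36780, so the book-profits minimum tax is the binding amount.

CHF 56925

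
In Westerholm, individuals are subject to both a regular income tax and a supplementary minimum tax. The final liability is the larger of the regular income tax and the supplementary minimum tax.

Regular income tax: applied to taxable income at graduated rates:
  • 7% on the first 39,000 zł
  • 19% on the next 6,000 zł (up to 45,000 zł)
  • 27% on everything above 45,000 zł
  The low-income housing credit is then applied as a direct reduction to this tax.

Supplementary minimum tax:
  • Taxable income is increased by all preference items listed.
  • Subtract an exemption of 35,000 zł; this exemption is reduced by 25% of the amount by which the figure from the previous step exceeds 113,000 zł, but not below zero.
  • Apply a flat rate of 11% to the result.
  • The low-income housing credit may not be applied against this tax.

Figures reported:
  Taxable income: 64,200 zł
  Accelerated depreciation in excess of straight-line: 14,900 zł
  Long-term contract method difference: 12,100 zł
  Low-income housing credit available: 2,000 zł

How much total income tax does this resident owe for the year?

7,054 zł

Regular income tax:
  39,000 zł × 7% = 2,730 zł
  6,000 zł × 19% = 1,140 zł
  19,200 zł × 27% = 5,184 zł
  → 9,054 zł
  Less low-income housing credit 2,000 zł → 7,054 zł

Supplementary minimum tax:
  Adjusted income: 64,200 zł + 14,900 zł + 12,100 zł = 91,200 zł
  Exemption: 91,200 zł ≤ 113,000 zł, so full 35,000 zł applies
  Base: 91,200 zł − 35,000 zł = 56,200 zł
  56,200 zł × 11% = 6,182 zł

7,054 zł > 6,182 zł, so the regular income tax governs.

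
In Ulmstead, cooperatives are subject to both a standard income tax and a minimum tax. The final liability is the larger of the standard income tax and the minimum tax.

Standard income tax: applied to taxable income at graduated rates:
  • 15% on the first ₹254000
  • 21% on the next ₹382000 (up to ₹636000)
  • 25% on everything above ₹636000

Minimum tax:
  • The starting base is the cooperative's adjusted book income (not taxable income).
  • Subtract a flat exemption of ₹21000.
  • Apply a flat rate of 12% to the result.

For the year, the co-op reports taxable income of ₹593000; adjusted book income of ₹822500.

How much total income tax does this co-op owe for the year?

Minimum tax:
  Base (adjusted book income): ₹822500
  Less exemption ₹21000 → base ₹801500
  ₹801500 × 12% = ₹96180

Standard income tax:
  ₹254000 × 15% = ₹38100
  ₹339000 × 21% = ₹71190
  → ₹109290

₹109290 > ₹96180, so the standard income tax governs.

₹109290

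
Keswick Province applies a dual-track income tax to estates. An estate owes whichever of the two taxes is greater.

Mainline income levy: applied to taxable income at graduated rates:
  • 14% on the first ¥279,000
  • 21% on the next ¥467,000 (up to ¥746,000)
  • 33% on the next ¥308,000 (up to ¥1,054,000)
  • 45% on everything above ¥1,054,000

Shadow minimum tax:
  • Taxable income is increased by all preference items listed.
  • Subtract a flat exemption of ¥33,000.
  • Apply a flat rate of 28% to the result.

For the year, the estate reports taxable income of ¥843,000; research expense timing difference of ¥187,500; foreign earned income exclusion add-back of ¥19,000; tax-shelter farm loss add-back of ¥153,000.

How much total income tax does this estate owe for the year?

Mainline income levy:
  ¥279,000 × 14% = ¥39,060
  ¥467,000 × 21% = ¥98,070
  ¥97,000 × 33% = ¥32,010
  → ¥169,140

Shadow minimum tax:
  Adjusted income: ¥843,000 + ¥187,500 + ¥19,000 + ¥153,000 = ¥1,202,500
  Less exemption ¥33,000 → base ¥1,169,500
  ¥1,169,500 × 28% = ¥327,460

¥327,460 > ¥169,140, so the shadow minimum tax is the binding amount.

¥327,460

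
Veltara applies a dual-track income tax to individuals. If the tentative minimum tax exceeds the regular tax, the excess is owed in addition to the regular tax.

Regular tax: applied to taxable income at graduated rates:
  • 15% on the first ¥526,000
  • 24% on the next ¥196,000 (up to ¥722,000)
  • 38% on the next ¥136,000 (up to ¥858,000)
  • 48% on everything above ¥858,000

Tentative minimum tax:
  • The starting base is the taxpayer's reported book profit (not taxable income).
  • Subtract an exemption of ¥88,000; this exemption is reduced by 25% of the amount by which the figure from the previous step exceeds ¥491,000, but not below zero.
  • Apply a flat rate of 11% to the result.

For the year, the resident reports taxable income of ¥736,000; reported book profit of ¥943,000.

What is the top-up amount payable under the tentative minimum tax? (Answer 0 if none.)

¥0

Tentative minimum tax:
  Base (reported book profit): ¥943,000
  Exemption: 25% × (¥943,000 − ¥491,000) = ¥113,000 ≥ ¥88,000, so the exemption is fully phased out
  Base: ¥943,000 − ¥0 = ¥943,000
  ¥943,000 × 11% = ¥103,730

Regular tax:
  ¥526,000 × 15% = ¥78,900
  ¥196,000 × 24% = ¥47,040
  ¥14,000 × 38% = ¥5,320
  → ¥131,260

¥103,730 ≤ ¥131,260, so no add-on is due.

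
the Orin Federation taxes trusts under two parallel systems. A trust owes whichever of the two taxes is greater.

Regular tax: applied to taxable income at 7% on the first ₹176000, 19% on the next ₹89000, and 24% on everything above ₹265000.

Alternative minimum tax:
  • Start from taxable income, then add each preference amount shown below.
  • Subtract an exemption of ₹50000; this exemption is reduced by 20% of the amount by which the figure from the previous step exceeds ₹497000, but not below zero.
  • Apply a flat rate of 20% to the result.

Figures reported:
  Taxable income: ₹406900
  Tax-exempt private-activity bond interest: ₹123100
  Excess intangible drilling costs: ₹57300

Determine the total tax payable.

Regular tax:
  ₹176000 × 7% = ₹12320
  ₹89000 × 19% = ₹16910
  ₹141900 × 24% = ₹34056
  → ₹63286

Alternative minimum tax:
  Adjusted income: ₹406900 + ₹123100 + ₹57300 = ₹587300
  Exemption: ₹50000 − 20% × (₹587300 − ₹497000) = ₹50000 − ₹18060 = ₹31940
  Base: ₹587300 − ₹31940 = ₹555360
  ₹555360 × 20% = ₹111072

₹111072 > ₹63286, so the alternative minimum tax is the binding amount.

₹111072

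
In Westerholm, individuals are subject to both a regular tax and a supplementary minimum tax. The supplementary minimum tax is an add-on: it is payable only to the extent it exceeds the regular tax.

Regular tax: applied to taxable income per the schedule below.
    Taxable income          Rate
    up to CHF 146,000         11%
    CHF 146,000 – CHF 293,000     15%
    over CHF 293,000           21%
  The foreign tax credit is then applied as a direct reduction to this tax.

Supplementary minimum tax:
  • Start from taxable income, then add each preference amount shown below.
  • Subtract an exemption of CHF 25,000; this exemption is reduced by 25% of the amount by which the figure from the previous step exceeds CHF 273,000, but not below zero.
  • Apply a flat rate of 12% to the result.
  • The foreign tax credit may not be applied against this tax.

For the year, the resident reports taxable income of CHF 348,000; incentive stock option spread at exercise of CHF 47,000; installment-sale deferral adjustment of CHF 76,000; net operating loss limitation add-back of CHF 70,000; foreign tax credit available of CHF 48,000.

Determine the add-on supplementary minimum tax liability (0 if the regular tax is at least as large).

Supplementary minimum tax:
  Adjusted income: CHF 348,000 + CHF 47,000 + CHF 76,000 + CHF 70,000 = CHF 541,000
  Exemption: 25% × (CHF 541,000 − CHF 273,000) = CHF 67,000 ≥ CHF 25,000, so the exemption is fully phased out
  Base: CHF 541,000 − CHF 0 = CHF 541,000
  CHF 541,000 × 12% = CHF 64,920

Regular tax:
  CHF 146,000 × 11% = CHF 16,060
  CHF 147,000 × 15% = CHF 22,050
  CHF 55,000 × 21% = CHF 11,550
  → CHF 49,660
  Less foreign tax credit CHF 48,000 → CHF 1,660

Excess of supplementary minimum tax over regular tax: CHF 64,920 − CHF 1,660 = CHF 63,260.

CHF 63,260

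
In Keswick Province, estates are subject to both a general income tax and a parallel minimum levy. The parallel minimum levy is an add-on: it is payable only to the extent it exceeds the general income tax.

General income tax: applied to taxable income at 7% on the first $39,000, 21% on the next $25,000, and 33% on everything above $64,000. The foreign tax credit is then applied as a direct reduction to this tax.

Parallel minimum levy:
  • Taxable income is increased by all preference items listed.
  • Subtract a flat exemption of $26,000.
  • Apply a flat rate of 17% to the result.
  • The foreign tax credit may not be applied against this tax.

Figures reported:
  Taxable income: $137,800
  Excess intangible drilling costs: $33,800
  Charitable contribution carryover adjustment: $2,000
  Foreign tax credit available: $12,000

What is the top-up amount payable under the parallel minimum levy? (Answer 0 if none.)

General income tax:
  $39,000 × 7% = $2,730
  $25,000 × 21% = $5,250
  $73,800 × 33% = $24,354
  → $32,334
  Less foreign tax credit $12,000 → $20,334

Parallel minimum levy:
  Adjusted income: $137,800 + $33,800 + $2,000 = $173,600
  Less exemption $26,000 → base $147,600
  $147,600 × 17% = $25,092

Excess of parallel minimum levy over general income tax: $25,092 − $20,334 = $4,758.

$4,758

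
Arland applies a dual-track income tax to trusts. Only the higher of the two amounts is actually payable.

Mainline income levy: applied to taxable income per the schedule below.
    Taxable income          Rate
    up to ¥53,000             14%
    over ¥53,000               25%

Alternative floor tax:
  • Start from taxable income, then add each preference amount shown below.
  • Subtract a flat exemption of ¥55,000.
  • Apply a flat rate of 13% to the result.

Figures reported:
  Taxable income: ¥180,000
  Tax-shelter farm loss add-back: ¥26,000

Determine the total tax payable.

¥39,170

Alternative floor tax:
  Adjusted income: ¥180,000 + ¥26,000 = ¥206,000
  Less exemption ¥55,000 → base ¥151,000
  ¥151,000 × 13% = ¥19,630

Mainline income levy:
  ¥53,000 × 14% = ¥7,420
  ¥127,000 × 25% = ¥31,750
  → ¥39,170

¥39,170 > ¥19,630, so the mainline income levy governs.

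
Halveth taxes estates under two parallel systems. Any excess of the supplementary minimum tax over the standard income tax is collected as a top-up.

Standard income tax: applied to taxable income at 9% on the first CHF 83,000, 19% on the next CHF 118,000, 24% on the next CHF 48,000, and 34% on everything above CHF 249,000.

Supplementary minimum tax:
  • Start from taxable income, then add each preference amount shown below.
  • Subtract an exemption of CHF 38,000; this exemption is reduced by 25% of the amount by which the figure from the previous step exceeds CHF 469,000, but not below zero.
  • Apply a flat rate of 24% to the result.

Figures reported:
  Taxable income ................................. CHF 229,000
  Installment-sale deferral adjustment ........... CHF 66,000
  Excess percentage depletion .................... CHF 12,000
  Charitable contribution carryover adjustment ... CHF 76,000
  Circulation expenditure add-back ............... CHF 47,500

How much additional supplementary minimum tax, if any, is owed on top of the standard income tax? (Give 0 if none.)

CHF 57,590

Standard income tax:
  CHF 83,000 × 9% = CHF 7,470
  CHF 118,000 × 19% = CHF 22,420
  CHF 28,000 × 24% = CHF 6,720
  → CHF 36,610

Supplementary minimum tax:
  Adjusted income: CHF 229,000 + CHF 66,000 + CHF 12,000 + CHF 76,000 + CHF 47,500 = CHF 430,500
  Exemption: CHF 430,500 ≤ CHF 469,000, so full CHF 38,000 applies
  Base: CHF 430,500 − CHF 38,000 = CHF 392,500
  CHF 392,500 × 24% = CHF 94,200

Excess of supplementary minimum tax over standard income tax: CHF 94,200 − CHF 36,610 = CHF 57,590.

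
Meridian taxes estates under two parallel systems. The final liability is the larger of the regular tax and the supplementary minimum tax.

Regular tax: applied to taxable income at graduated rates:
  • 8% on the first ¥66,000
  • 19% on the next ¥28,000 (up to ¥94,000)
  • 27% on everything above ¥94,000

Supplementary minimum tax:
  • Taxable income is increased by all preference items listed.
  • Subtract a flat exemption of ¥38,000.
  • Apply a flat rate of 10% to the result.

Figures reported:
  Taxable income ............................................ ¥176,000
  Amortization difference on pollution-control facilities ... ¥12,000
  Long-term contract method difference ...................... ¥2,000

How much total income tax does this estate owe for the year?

Regular tax:
  ¥66,000 × 8% = ¥5,280
  ¥28,000 × 19% = ¥5,320
  ¥82,000 × 27% = ¥22,140
  → ¥32,740

Supplementary minimum tax:
  Adjusted income: ¥176,000 + ¥12,000 + ¥2,000 = ¥190,000
  Less exemption ¥38,000 → base ¥152,000
  ¥152,000 × 10% = ¥15,200

¥32,740 > ¥15,200, so the regular tax governs.

¥32,740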